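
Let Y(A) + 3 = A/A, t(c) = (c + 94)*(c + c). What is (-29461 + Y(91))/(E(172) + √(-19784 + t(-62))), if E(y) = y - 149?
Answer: -677649/24281 + 58926*I*√5938/24281 ≈ -27.909 + 187.01*I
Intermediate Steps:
t(c) = 2*c*(94 + c) (t(c) = (94 + c)*(2*c) = 2*c*(94 + c))
Y(A) = -2 (Y(A) = -3 + A/A = -3 + 1 = -2)
E(y) = -149 + y
(-29461 + Y(91))/(E(172) + √(-19784 + t(-62))) = (-29461 - 2)/((-149 + 172) + √(-19784 + 2*(-62)*(94 - 62))) = -29463/(23 + √(-19784 + 2*(-62)*32)) = -29463/(23 + √(-19784 - 3968)) = -29463/(23 + √(-23752)) = -29463/(23 + 2*I*√5938)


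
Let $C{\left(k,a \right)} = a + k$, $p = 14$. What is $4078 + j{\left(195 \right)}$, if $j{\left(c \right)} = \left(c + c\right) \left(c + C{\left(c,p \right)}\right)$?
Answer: $161638$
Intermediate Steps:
$j{\left(c \right)} = 2 c \left(14 + 2 c\right)$ ($j{\left(c \right)} = \left(c + c\right) \left(c + \left(14 + c\right)\right) = 2 c \left(14 + 2 c\right)$)
$4078 + j{\left(195 \right)} = 4078 + 4 \cdot 195 \left(7 + 195\right) = 4078 + 4 \cdot 195 \cdot 202 = 4078 + 157560 = 161638$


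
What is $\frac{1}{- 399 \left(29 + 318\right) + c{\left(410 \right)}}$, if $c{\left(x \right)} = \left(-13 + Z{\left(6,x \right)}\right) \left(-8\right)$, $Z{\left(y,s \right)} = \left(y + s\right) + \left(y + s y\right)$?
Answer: $- \frac{1}{161405} \approx -6.1956 \cdot 10^{-6}$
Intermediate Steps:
$Z{\left(y,s \right)} = s + 2 y + s y$ ($Z{\left(y,s \right)} = \left(s + y\right) + \left(y + s y\right) = s + 2 y + s y$)
$c{\left(x \right)} = 8 - 56 x$ ($c{\left(x \right)} = \left(-13 + \left(x + 2 \cdot 6 + x 6\right)\right) \left(-8\right) = \left(-13 + \left(x + 12 + 6 x\right)\right) \left(-8\right) = \left(-13 + \left(12 + 7 x\right)\right) \left(-8\right) = \left(-1 + 7 x\right) \left(-8\right) = 8 - 56 x$)
$\frac{1}{- 399 \left(29 + 318\right) + c{\left(410 \right)}} = \frac{1}{- 399 \left(29 + 318\right) + \left(8 - 22960\right)} = \frac{1}{\left(-399\right) 347 + \left(8 - 22960\right)} = \frac{1}{-138453 - 22952} = \frac{1}{-161405} = - \frac{1}{161405}$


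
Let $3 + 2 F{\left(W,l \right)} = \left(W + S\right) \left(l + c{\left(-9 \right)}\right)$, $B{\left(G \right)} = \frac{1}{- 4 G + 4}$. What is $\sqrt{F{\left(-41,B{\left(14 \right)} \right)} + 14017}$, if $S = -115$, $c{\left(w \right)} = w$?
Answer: $\sqrt{14719} \approx 121.32$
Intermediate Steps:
$B{\left(G \right)} = \frac{1}{4 - 4 G}$
$F{\left(W,l \right)} = - \frac{3}{2} + \frac{\left(-115 + W\right) \left(-9 + l\right)}{2}$ ($F{\left(W,l \right)} = - \frac{3}{2} + \frac{\left(W - 115\right) \left(l - 9\right)}{2} = - \frac{3}{2} + \frac{\left(-115 + W\right) \left(-9 + l\right)}{2}$)
$\sqrt{F{\left(-41,B{\left(14 \right)} \right)} + 14017} = \sqrt{\left(516 - \frac{115 \left(- \frac{1}{-4 + 4 \cdot 14}\right)}{2} - - \frac{369}{2} + \frac{1}{2} \left(-41\right) \left(- \frac{1}{-4 + 4 \cdot 14}\right)\right) + 14017} = \sqrt{\left(516 - \frac{115 \left(- \frac{1}{-4 + 56}\right)}{2} + \frac{369}{2} + \frac{1}{2} \left(-41\right) \left(- \frac{1}{-4 + 56}\right)\right) + 14017} = \sqrt{\left(516 - \frac{115 \left(- \frac{1}{52}\right)}{2} + \frac{369}{2} + \frac{1}{2} \left(-41\right) \left(- \frac{1}{52}\right)\right) + 14017} = \sqrt{\left(516 - \frac{115 \left(\left(-1\right) \frac{1}{52}\right)}{2} + \frac{369}{2} + \frac{1}{2} \left(-41\right) \left(\left(-1\right) \frac{1}{52}\right)\right) + 14017} = \sqrt{\left(516 - - \frac{115}{104} + \frac{369}{2} + \frac{1}{2} \left(-41\right) \left(- \frac{1}{52}\right)\right) + 14017} = \sqrt{\left(516 + \frac{115}{104} + \frac{369}{2} + \frac{41}{104}\right) + 14017} = \sqrt{702 + 14017} = \sqrt{14719}$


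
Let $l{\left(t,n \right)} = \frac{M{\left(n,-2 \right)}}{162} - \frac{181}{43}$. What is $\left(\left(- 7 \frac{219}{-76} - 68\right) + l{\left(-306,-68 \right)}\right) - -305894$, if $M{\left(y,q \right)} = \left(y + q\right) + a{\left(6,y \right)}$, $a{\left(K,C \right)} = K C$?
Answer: $\frac{80958032959}{264708} \approx 3.0584 \cdot 10^{5}$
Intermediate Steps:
$a{\left(K,C \right)} = C K$
$M{\left(y,q \right)} = q + 7 y$ ($M{\left(y,q \right)} = \left(y + q\right) + y 6 = \left(q + y\right) + 6 y = q + 7 y$)
$l{\left(t,n \right)} = - \frac{14704}{3483} + \frac{7 n}{162}$ ($l{\left(t,n \right)} = \frac{-2 + 7 n}{162} - \frac{181}{43} = \left(-2 + 7 n\right) \frac{1}{162} - \frac{181}{43} = \left(- \frac{1}{81} + \frac{7 n}{162}\right) - \frac{181}{43} = - \frac{14704}{3483} + \frac{7 n}{162}$)
$\left(\left(- 7 \frac{219}{-76} - 68\right) + l{\left(-306,-68 \right)}\right) - -305894 = \left(\left(- 7 \frac{219}{-76} - 68\right) + \left(- \frac{14704}{3483} + \frac{7}{162} \left(-68\right)\right)\right) - -305894 = \left(\left(- 7 \cdot 219 \left(- \frac{1}{76}\right) - 68\right) - \frac{24938}{3483}\right) + 305894 = \left(\left(\left(-7\right) \left(- \frac{219}{76}\right) - 68\right) - \frac{24938}{3483}\right) + 305894 = \left(\left(\frac{1533}{76} - 68\right) - \frac{24938}{3483}\right) + 305894 = \left(- \frac{3635}{76} - \frac{24938}{3483}\right) + 305894 = - \frac{14555993}{264708} + 305894 = \frac{80958032959}{264708}$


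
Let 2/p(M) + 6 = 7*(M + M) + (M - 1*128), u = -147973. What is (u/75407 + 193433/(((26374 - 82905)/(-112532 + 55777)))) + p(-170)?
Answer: 1110949925850998647/5720722043014 ≈ 1.9420e+5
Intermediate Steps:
p(M) = 2/(-134 + 15*M) (p(M) = 2/(-6 + (7*(M + M) + (M - 1*128))) = 2/(-6 + (7*(2*M) + (M - 128))) = 2/(-6 + (14*M + (-128 + M))) = 2/(-6 + (-128 + 15*M)) = 2/(-134 + 15*M))
(u/75407 + 193433/(((26374 - 82905)/(-112532 + 55777)))) + p(-170) = (-147973/75407 + 193433/(((26374 - 82905)/(-112532 + 55777)))) + 2/(-134 + 15*(-170)) = (-147973*1/75407 + 193433/((-56531/(-56755)))) + 2/(-134 - 2550) = (-147973/75407 + 193433/((-56531*(-1/56755)))) + 2/(-2684) = (-147973/75407 + 193433/(56531/56755)) + 2*(-1/2684) = (-147973/75407 + 193433*(56755/56531)) - 1/1342 = (-147973/75407 + 10978289915/56531) - 1/1342 = 827831542558742/4262833117 - 1/1342 = 1110949925850998647/5720722043014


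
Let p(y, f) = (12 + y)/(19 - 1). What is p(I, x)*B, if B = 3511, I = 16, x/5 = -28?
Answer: 49154/9 ≈ 5461.6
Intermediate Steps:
x = -140 (x = 5*(-28) = -140)
p(y, f) = ⅔ + y/18 (p(y, f) = (12 + y)/18 = (12 + y)*(1/18) = ⅔ + y/18)
p(I, x)*B = (⅔ + (1/18)*16)*3511 = (⅔ + 8/9)*3511 = (14/9)*3511 = 49154/9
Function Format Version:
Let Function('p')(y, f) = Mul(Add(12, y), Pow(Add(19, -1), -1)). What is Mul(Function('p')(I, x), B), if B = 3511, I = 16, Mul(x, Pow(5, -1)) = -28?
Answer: Rational(49154, 9) ≈ 5461.6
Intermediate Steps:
x = -140 (x = Mul(5, -28) = -140)
Function('p')(y, f) = Add(Rational(2, 3), Mul(Rational(1, 18), y)) (Function('p')(y, f) = Mul(Add(12, y), Pow(18, -1)) = Mul(Add(12, y), Rational(1, 18)) = Add(Rational(2, 3), Mul(Rational(1, 18), y)))
Mul(Function('p')(I, x), B) = Mul(Add(Rational(2, 3), Mul(Rational(1, 18), 16)), 3511) = Mul(Add(Rational(2, 3), Rational(8, 9)), 3511) = Mul(Rational(14, 9), 3511) = Rational(49154, 9)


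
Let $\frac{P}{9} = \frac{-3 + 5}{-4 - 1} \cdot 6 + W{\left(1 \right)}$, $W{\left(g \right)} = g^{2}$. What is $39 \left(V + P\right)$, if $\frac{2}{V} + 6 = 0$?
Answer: $- \frac{2522}{5} \approx -504.4$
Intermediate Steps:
$V = - \frac{1}{3}$ ($V = \frac{2}{-6 + 0} = \frac{2}{-6} = 2 \left(- \frac{1}{6}\right) = - \frac{1}{3} \approx -0.33333$)
$P = - \frac{63}{5}$ ($P = 9 \left(\frac{-3 + 5}{-4 - 1} \cdot 6 + 1^{2}\right) = 9 \left(\frac{2}{-5} \cdot 6 + 1\right) = 9 \left(2 \left(- \frac{1}{5}\right) 6 + 1\right) = 9 \left(\left(- \frac{2}{5}\right) 6 + 1\right) = 9 \left(- \frac{12}{5} + 1\right) = 9 \left(- \frac{7}{5}\right) = - \frac{63}{5} \approx -12.6$)
$39 \left(V + P\right) = 39 \left(- \frac{1}{3} - \frac{63}{5}\right) = 39 \left(- \frac{194}{15}\right) = - \frac{2522}{5}$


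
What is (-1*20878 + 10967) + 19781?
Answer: 9870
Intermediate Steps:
(-1*20878 + 10967) + 19781 = (-20878 + 10967) + 19781 = -9911 + 19781 = 9870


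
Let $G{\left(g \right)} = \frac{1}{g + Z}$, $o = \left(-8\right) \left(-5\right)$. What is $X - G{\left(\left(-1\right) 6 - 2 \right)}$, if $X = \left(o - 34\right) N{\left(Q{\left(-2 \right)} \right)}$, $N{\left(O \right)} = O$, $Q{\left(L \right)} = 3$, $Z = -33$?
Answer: $\frac{739}{41} \approx 18.024$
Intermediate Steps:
$o = 40$
$X = 18$ ($X = \left(40 - 34\right) 3 = 6 \cdot 3 = 18$)
$G{\left(g \right)} = \frac{1}{-33 + g}$ ($G{\left(g \right)} = \frac{1}{g - 33} = \frac{1}{-33 + g}$)
$X - G{\left(\left(-1\right) 6 - 2 \right)} = 18 - \frac{1}{-33 - 8} = 18 - \frac{1}{-41} = 18 - - \frac{1}{41} = 18 + \frac{1}{41} = \frac{739}{41}$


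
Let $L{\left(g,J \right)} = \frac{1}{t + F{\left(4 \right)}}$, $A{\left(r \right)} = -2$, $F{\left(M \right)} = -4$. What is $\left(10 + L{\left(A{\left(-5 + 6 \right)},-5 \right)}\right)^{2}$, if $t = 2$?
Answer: $\frac{361}{4} \approx 90.25$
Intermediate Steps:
$L{\left(g,J \right)} = - \frac{1}{2}$ ($L{\left(g,J \right)} = \frac{1}{2 - 4} = \frac{1}{-2} = - \frac{1}{2}$)
$\left(10 + L{\left(A{\left(-5 + 6 \right)},-5 \right)}\right)^{2} = \left(10 - \frac{1}{2}\right)^{2} = \left(\frac{19}{2}\right)^{2} = \frac{361}{4}$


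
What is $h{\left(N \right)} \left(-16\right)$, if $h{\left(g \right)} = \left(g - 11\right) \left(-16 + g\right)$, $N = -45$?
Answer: $-54656$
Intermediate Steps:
$h{\left(g \right)} = \left(-16 + g\right) \left(-11 + g\right)$ ($h{\left(g \right)} = \left(-11 + g\right) \left(-16 + g\right) = \left(-16 + g\right) \left(-11 + g\right)$)
$h{\left(N \right)} \left(-16\right) = \left(176 + \left(-45\right)^{2} - -1215\right) \left(-16\right) = \left(176 + 2025 + 1215\right) \left(-16\right) = 3416 \left(-16\right) = -54656$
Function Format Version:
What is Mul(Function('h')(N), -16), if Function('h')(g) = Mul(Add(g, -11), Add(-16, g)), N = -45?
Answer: -54656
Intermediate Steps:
Function('h')(g) = Mul(Add(-16, g), Add(-11, g)) (Function('h')(g) = Mul(Add(-11, g), Add(-16, g)) = Mul(Add(-16, g), Add(-11, g)))
Mul(Function('h')(N), -16) = Mul(Add(176, Pow(-45, 2), Mul(-27, -45)), -16) = Mul(Add(176, 2025, 1215), -16) = Mul(3416, -16) = -54656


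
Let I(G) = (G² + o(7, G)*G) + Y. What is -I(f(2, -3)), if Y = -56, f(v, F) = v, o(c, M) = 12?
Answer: 28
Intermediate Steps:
I(G) = -56 + G² + 12*G (I(G) = (G² + 12*G) - 56 = -56 + G² + 12*G)
-I(f(2, -3)) = -(-56 + 2² + 12*2) = -(-56 + 4 + 24) = -1*(-28) = 28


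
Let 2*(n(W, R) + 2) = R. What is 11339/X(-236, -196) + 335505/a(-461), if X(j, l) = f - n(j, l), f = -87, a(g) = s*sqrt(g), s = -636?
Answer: 11339/13 + 111835*I*sqrt(461)/97732 ≈ 872.23 + 24.569*I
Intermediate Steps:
n(W, R) = -2 + R/2
a(g) = -636*sqrt(g)
X(j, l) = -85 - l/2 (X(j, l) = -87 - (-2 + l/2) = -87 + (2 - l/2) = -85 - l/2)
11339/X(-236, -196) + 335505/a(-461) = 11339/(-85 - 1/2*(-196)) + 335505/((-636*I*sqrt(461))) = 11339/(-85 + 98) + 335505/((-636*I*sqrt(461))) = 11339/13 + 335505/((-636*I*sqrt(461))) = 11339*(1/13) + 335505*(I*sqrt(461)/293196) = 11339/13 + 111835*I*sqrt(461)/97732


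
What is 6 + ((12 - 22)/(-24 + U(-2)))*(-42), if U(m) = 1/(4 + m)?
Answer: -558/47 ≈ -11.872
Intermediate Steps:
6 + ((12 - 22)/(-24 + U(-2)))*(-42) = 6 + ((12 - 22)/(-24 + 1/(4 - 2)))*(-42) = 6 - 10/(-24 + 1/2)*(-42) = 6 - 10/(-24 + ½)*(-42) = 6 - 10/(-47/2)*(-42) = 6 - 10*(-2/47)*(-42) = 6 + (20/47)*(-42) = 6 - 840/47 = -558/47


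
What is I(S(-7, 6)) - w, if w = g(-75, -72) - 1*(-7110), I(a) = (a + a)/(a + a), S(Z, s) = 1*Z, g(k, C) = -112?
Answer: -6997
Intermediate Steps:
S(Z, s) = Z
I(a) = 1 (I(a) = (2*a)/((2*a)) = (2*a)*(1/(2*a)) = 1)
w = 6998 (w = -112 - 1*(-7110) = -112 + 7110 = 6998)
I(S(-7, 6)) - w = 1 - 1*6998 = 1 - 6998 = -6997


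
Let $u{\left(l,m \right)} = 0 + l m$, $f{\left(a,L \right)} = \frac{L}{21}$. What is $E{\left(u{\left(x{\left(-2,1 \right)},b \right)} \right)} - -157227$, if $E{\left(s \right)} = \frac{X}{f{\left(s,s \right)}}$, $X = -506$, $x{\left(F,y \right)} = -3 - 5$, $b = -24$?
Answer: $\frac{5029493}{32} \approx 1.5717 \cdot 10^{5}$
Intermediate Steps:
$f{\left(a,L \right)} = \frac{L}{21}$ ($f{\left(a,L \right)} = L \frac{1}{21} = \frac{L}{21}$)
$x{\left(F,y \right)} = -8$ ($x{\left(F,y \right)} = -3 - 5 = -8$)
$u{\left(l,m \right)} = l m$
$E{\left(s \right)} = - \frac{10626}{s}$ ($E{\left(s \right)} = - \frac{506}{\frac{1}{21} s} = - 506 \frac{21}{s} = - \frac{10626}{s}$)
$E{\left(u{\left(x{\left(-2,1 \right)},b \right)} \right)} - -157227 = - \frac{10626}{\left(-8\right) \left(-24\right)} - -157227 = - \frac{10626}{192} + 157227 = \left(-10626\right) \frac{1}{192} + 157227 = - \frac{1771}{32} + 157227 = \frac{5029493}{32}$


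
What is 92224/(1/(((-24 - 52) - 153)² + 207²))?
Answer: 8788024960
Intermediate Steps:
92224/(1/(((-24 - 52) - 153)² + 207²)) = 92224/(1/((-76 - 153)² + 42849)) = 92224/(1/((-229)² + 42849)) = 92224/(1/(52441 + 42849)) = 92224/(1/95290) = 92224*95290 = 8788024960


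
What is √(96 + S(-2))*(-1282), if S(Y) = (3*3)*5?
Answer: -1282*√141 ≈ -15223.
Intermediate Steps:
S(Y) = 45 (S(Y) = 9*5 = 45)
√(96 + S(-2))*(-1282) = √(96 + 45)*(-1282) = √141*(-1282) = -1282*√141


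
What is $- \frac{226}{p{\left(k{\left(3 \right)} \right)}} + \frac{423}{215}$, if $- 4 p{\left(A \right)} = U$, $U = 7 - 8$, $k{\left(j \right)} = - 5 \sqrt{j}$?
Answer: $- \frac{193937}{215} \approx -902.03$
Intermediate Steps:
$U = -1$
$p{\left(A \right)} = \frac{1}{4}$ ($p{\left(A \right)} = \left(- \frac{1}{4}\right) \left(-1\right) = \frac{1}{4}$)
$- \frac{226}{p{\left(k{\left(3 \right)} \right)}} + \frac{423}{215} = - 226 \frac{1}{\frac{1}{4}} + \frac{423}{215} = \left(-226\right) 4 + 423 \cdot \frac{1}{215} = -904 + \frac{423}{215} = - \frac{193937}{215}$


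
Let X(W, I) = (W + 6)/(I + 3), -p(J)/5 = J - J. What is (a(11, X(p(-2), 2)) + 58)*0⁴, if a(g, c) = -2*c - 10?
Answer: 0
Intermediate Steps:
p(J) = 0 (p(J) = -5*(J - J) = -5*0 = 0)
X(W, I) = (6 + W)/(3 + I)
a(g, c) = -10 - 2*c
(a(11, X(p(-2), 2)) + 58)*0⁴ = ((-10 - 2*(6 + 0)/(3 + 2)) + 58)*0⁴ = ((-10 - 2*6/5) + 58)*0 = ((-10 - 12/5) + 58)*0 = (-62/5 + 58)*0 = (228/5)*0 = 0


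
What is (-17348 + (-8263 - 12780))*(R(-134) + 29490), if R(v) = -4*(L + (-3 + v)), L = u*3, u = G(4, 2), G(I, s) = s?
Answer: -1152267474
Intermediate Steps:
u = 2
L = 6 (L = 2*3 = 6)
R(v) = -12 - 4*v (R(v) = -4*(6 + (-3 + v)) = -4*(3 + v) = -12 - 4*v)
(-17348 + (-8263 - 12780))*(R(-134) + 29490) = (-17348 + (-8263 - 12780))*((-12 - 4*(-134)) + 29490) = (-17348 - 21043)*((-12 + 536) + 29490) = -38391*(524 + 29490) = -38391*30014 = -1152267474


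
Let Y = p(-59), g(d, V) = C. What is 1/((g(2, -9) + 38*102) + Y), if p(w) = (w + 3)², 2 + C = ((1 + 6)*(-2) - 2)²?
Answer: 1/7266 ≈ 0.00013763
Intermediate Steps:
C = 254 (C = -2 + ((1 + 6)*(-2) - 2)² = -2 + (7*(-2) - 2)² = -2 + (-14 - 2)² = -2 + (-16)² = -2 + 256 = 254)
g(d, V) = 254
p(w) = (3 + w)²
Y = 3136 (Y = (3 - 59)² = (-56)² = 3136)
1/((g(2, -9) + 38*102) + Y) = 1/((254 + 38*102) + 3136) = 1/((254 + 3876) + 3136) = 1/(4130 + 3136) = 1/7266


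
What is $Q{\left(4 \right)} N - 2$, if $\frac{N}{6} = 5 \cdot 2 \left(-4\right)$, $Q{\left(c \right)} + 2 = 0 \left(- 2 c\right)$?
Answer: $478$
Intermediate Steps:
$Q{\left(c \right)} = -2$ ($Q{\left(c \right)} = -2 + 0 \left(- 2 c\right) = -2 + 0 = -2$)
$N = -240$ ($N = 6 \cdot 5 \cdot 2 \left(-4\right) = 6 \cdot 10 \left(-4\right) = 6 \left(-40\right) = -240$)
$Q{\left(4 \right)} N - 2 = \left(-2\right) \left(-240\right) - 2 = 480 - 2 = 478$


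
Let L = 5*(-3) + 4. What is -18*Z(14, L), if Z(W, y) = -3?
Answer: 54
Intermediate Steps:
L = -11 (L = -15 + 4 = -11)
-18*Z(14, L) = -18*(-3) = 54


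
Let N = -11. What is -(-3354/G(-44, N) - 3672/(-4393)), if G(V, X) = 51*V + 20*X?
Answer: -11890965/5412176 ≈ -2.1971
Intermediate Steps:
G(V, X) = 20*X + 51*V
-(-3354/G(-44, N) - 3672/(-4393)) = -(-3354/(20*(-11) + 51*(-44)) - 3672/(-4393)) = -(-3354/(-220 - 2244) - 3672*(-1/4393)) = -(-3354/(-2464) + 3672/4393) = -(-3354*(-1/2464) + 3672/4393) = -(1677/1232 + 3672/4393) = -1*11890965/5412176 = -11890965/5412176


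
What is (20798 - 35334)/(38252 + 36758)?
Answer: -7268/37505 ≈ -0.19379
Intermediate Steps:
(20798 - 35334)/(38252 + 36758) = -14536/75010 = -14536*1/75010 = -7268/37505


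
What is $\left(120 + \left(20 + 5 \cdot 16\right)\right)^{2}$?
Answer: $48400$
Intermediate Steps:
$\left(120 + \left(20 + 5 \cdot 16\right)\right)^{2} = \left(120 + \left(20 + 80\right)\right)^{2} = \left(120 + 100\right)^{2} = 220^{2} = 48400$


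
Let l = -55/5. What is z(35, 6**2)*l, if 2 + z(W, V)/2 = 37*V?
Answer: -29260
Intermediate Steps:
z(W, V) = -4 + 74*V (z(W, V) = -4 + 2*(37*V) = -4 + 74*V)
l = -11 (l = -55*1/5 = -11)
z(35, 6**2)*l = (-4 + 74*6**2)*(-11) = (-4 + 74*36)*(-11) = (-4 + 2664)*(-11) = 2660*(-11) = -29260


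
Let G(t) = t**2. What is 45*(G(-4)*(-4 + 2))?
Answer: -1440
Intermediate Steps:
45*(G(-4)*(-4 + 2)) = 45*((-4)**2*(-4 + 2)) = 45*(16*(-2)) = 45*(-32) = -1440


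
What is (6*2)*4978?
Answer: 59736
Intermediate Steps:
(6*2)*4978 = 12*4978 = 59736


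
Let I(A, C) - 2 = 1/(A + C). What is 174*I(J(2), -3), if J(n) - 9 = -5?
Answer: 522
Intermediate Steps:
J(n) = 4 (J(n) = 9 - 5 = 4)
I(A, C) = 2 + 1/(A + C)
174*I(J(2), -3) = 174*((1 + 2*4 + 2*(-3))/(4 - 3)) = 174*((1 + 8 - 6)/1) = 174*(1*3) = 174*3 = 522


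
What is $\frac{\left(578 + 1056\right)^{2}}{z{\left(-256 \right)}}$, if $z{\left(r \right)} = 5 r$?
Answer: $- \frac{667489}{320} \approx -2085.9$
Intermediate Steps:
$\frac{\left(578 + 1056\right)^{2}}{z{\left(-256 \right)}} = \frac{\left(578 + 1056\right)^{2}}{5 \left(-256\right)} = \frac{1634^{2}}{-1280} = 2669956 \left(- \frac{1}{1280}\right) = - \frac{667489}{320}$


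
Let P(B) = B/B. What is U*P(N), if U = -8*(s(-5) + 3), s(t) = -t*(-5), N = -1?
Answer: 176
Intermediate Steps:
P(B) = 1
s(t) = 5*t
U = 176 (U = -8*(5*(-5) + 3) = -8*(-25 + 3) = -8*(-22) = 176)
U*P(N) = 176*1 = 176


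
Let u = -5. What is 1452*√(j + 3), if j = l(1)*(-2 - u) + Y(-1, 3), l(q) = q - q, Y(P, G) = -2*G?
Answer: 1452*I*√3 ≈ 2514.9*I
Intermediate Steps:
l(q) = 0
j = -6 (j = 0*(-2 - 1*(-5)) - 2*3 = 0*(-2 + 5) - 6 = 0*3 - 6 = 0 - 6 = -6)
1452*√(j + 3) = 1452*√(-6 + 3) = 1452*√(-3) = 1452*(I*√3) = 1452*I*√3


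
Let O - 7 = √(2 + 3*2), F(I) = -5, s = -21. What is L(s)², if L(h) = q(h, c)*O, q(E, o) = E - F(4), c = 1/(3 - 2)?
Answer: 14592 + 7168*√2 ≈ 24729.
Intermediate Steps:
c = 1 (c = 1/1 = 1)
q(E, o) = 5 + E (q(E, o) = E - 1*(-5) = E + 5 = 5 + E)
O = 7 + 2*√2 (O = 7 + √(2 + 3*2) = 7 + √(2 + 6) = 7 + √8 = 7 + 2*√2 ≈ 9.8284)
L(h) = (5 + h)*(7 + 2*√2)
L(s)² = ((5 - 21)*(7 + 2*√2))² = (-16*(7 + 2*√2))² = (-112 - 32*√2)²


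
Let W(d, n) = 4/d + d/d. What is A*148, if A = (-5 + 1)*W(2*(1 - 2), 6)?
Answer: 592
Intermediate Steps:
W(d, n) = 1 + 4/d (W(d, n) = 4/d + 1 = 1 + 4/d)
A = 4 (A = (-5 + 1)*((4 + 2*(1 - 2))/((2*(1 - 2)))) = -4*(4 + 2*(-1))/(2*(-1)) = -4*(4 - 2)/(-2) = -(-2)*2 = -4*(-1) = 4)
A*148 = 4*148 = 592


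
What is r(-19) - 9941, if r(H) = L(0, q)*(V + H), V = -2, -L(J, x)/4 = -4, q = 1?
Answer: -10277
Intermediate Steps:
L(J, x) = 16 (L(J, x) = -4*(-4) = 16)
r(H) = -32 + 16*H (r(H) = 16*(-2 + H) = -32 + 16*H)
r(-19) - 9941 = (-32 + 16*(-19)) - 9941 = (-32 - 304) - 9941 = -336 - 9941 = -10277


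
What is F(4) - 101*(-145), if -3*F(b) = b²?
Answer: 43919/3 ≈ 14640.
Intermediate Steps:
F(b) = -b²/3
F(4) - 101*(-145) = -⅓*4² - 101*(-145) = -⅓*16 + 14645 = -16/3 + 14645 = 43919/3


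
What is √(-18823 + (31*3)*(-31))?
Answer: I*√21706 ≈ 147.33*I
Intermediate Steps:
√(-18823 + (31*3)*(-31)) = √(-18823 + 93*(-31)) = √(-18823 - 2883) = √(-21706) = I*√21706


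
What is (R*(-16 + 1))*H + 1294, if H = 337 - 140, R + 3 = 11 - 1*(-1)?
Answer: -25301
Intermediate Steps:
R = 9 (R = -3 + (11 - 1*(-1)) = -3 + (11 + 1) = -3 + 12 = 9)
H = 197
(R*(-16 + 1))*H + 1294 = (9*(-16 + 1))*197 + 1294 = (9*(-15))*197 + 1294 = -135*197 + 1294 = -26595 + 1294 = -25301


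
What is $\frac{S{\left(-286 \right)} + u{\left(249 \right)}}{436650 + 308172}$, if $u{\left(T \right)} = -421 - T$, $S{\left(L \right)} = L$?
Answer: $- \frac{478}{372411} \approx -0.0012835$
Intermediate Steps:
$\frac{S{\left(-286 \right)} + u{\left(249 \right)}}{436650 + 308172} = \frac{-286 - 670}{436650 + 308172} = \frac{-286 - 670}{744822} = \left(-286 - 670\right) \frac{1}{744822} = \left(-956\right) \frac{1}{744822} = - \frac{478}{372411}$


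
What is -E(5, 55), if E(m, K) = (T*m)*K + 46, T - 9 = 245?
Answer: -69896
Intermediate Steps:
T = 254 (T = 9 + 245 = 254)
E(m, K) = 46 + 254*K*m (E(m, K) = (254*m)*K + 46 = 254*K*m + 46 = 46 + 254*K*m)
-E(5, 55) = -(46 + 254*55*5) = -(46 + 69850) = -1*69896 = -69896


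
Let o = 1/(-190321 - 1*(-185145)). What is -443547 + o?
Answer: -2295799273/5176 ≈ -4.4355e+5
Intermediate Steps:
o = -1/5176 (o = 1/(-190321 + 185145) = 1/(-5176) = -1/5176 ≈ -0.00019320)
-443547 + o = -443547 - 1/5176 = -2295799273/5176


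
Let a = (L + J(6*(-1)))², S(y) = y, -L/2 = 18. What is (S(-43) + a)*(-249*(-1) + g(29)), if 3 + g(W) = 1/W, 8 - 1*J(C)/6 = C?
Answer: 16132235/29 ≈ 5.5628e+5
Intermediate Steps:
J(C) = 48 - 6*C
L = -36 (L = -2*18 = -36)
g(W) = -3 + 1/W
a = 2304 (a = (-36 + (48 - 36*(-1)))² = (-36 + (48 - 6*(-6)))² = (-36 + (48 + 36))² = (-36 + 84)² = 48² = 2304)
(S(-43) + a)*(-249*(-1) + g(29)) = (-43 + 2304)*(-249*(-1) + (-3 + 1/29)) = 2261*(249 + (-3 + 1/29)) = 2261*(249 - 86/29) = 2261*(7135/29) = 16132235/29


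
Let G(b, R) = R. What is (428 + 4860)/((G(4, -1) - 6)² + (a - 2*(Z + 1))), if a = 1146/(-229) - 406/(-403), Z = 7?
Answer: 488013656/2676607 ≈ 182.33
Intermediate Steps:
a = -368864/92287 (a = 1146*(-1/229) - 406*(-1/403) = -1146/229 + 406/403 = -368864/92287 ≈ -3.9969)
(428 + 4860)/((G(4, -1) - 6)² + (a - 2*(Z + 1))) = (428 + 4860)/((-1 - 6)² + (-368864/92287 - 2*(7 + 1))) = 5288/((-7)² + (-368864/92287 - 2*8)) = 5288/(49 + (-368864/92287 - 1*16)) = 5288/(49 + (-368864/92287 - 16)) = 5288/(49 - 1845456/92287) = 5288/(2676607/92287) = 5288*(92287/2676607) = 488013656/2676607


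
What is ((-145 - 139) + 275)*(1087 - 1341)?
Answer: 2286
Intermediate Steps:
((-145 - 139) + 275)*(1087 - 1341) = (-284 + 275)*(-254) = -9*(-254) = 2286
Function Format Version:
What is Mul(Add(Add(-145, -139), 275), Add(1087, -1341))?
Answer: 2286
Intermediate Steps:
Mul(Add(Add(-145, -139), 275), Add(1087, -1341)) = Mul(Add(-284, 275), -254) = Mul(-9, -254) = 2286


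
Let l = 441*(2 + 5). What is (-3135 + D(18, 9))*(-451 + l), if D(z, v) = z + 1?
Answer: -8213776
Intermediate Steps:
D(z, v) = 1 + z
l = 3087 (l = 441*7 = 3087)
(-3135 + D(18, 9))*(-451 + l) = (-3135 + (1 + 18))*(-451 + 3087) = (-3135 + 19)*2636 = -3116*2636 = -8213776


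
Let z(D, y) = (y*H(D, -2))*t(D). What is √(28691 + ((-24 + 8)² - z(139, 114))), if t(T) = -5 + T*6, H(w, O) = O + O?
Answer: 3*√45219 ≈ 637.94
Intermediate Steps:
H(w, O) = 2*O
t(T) = -5 + 6*T
z(D, y) = -4*y*(-5 + 6*D) (z(D, y) = (y*(2*(-2)))*(-5 + 6*D) = (y*(-4))*(-5 + 6*D) = (-4*y)*(-5 + 6*D) = -4*y*(-5 + 6*D))
√(28691 + ((-24 + 8)² - z(139, 114))) = √(28691 + ((-24 + 8)² - 4*114*(5 - 6*139))) = √(28691 + ((-16)² - 4*114*(5 - 834))) = √(28691 + (256 - 4*114*(-829))) = √(28691 + (256 - 1*(-378024))) = √(28691 + (256 + 378024)) = √(28691 + 378280) = √406971 = 3*√45219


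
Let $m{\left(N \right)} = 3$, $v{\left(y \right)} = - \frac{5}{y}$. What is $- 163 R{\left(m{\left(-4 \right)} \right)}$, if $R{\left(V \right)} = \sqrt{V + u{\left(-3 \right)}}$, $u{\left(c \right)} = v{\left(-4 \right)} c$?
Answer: $- \frac{163 i \sqrt{3}}{2} \approx - 141.16 i$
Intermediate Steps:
$u{\left(c \right)} = \frac{5 c}{4}$ ($u{\left(c \right)} = - \frac{5}{-4} c = \left(-5\right) \left(- \frac{1}{4}\right) c = \frac{5 c}{4}$)
$R{\left(V \right)} = \sqrt{- \frac{15}{4} + V}$ ($R{\left(V \right)} = \sqrt{V + \frac{5}{4} \left(-3\right)} = \sqrt{V - \frac{15}{4}} = \sqrt{- \frac{15}{4} + V}$)
$- 163 R{\left(m{\left(-4 \right)} \right)} = - 163 \frac{\sqrt{-15 + 4 \cdot 3}}{2} = - 163 \frac{\sqrt{-15 + 12}}{2} = - 163 \frac{\sqrt{-3}}{2} = - 163 \frac{i \sqrt{3}}{2} = - \frac{163 i \sqrt{3}}{2}$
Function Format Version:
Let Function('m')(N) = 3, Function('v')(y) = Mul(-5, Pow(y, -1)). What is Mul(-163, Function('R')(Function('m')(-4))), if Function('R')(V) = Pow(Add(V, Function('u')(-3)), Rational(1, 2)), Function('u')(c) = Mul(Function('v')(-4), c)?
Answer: Mul(Rational(-163, 2), I, Pow(3, Rational(1, 2))) ≈ Mul(-141.16, I)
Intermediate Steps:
Function('u')(c) = Mul(Rational(5, 4), c) (Function('u')(c) = Mul(Mul(-5, Pow(-4, -1)), c) = Mul(Mul(-5, Rational(-1, 4)), c) = Mul(Rational(5, 4), c))
Function('R')(V) = Pow(Add(Rational(-15, 4), V), Rational(1, 2)) (Function('R')(V) = Pow(Add(V, Mul(Rational(5, 4), -3)), Rational(1, 2)) = Pow(Add(V, Rational(-15, 4)), Rational(1, 2)) = Pow(Add(Rational(-15, 4), V), Rational(1, 2)))
Mul(-163, Function('R')(Function('m')(-4))) = Mul(-163, Mul(Rational(1, 2), Pow(Add(-15, Mul(4, 3)), Rational(1, 2)))) = Mul(-163, Mul(Rational(1, 2), Pow(Add(-15, 12), Rational(1, 2)))) = Mul(-163, Mul(Rational(1, 2), Pow(-3, Rational(1, 2)))) = Mul(-163, Mul(Rational(1, 2), Mul(I, Pow(3, Rational(1, 2))))) = Mul(-163, Mul(Rational(1, 2), I, Pow(3, Rational(1, 2)))) = Mul(Rational(-163, 2), I, Pow(3, Rational(1, 2)))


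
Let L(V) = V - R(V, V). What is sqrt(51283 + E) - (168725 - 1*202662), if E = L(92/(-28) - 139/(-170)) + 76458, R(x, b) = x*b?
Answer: 33937 + sqrt(180881909101)/1190 ≈ 34294.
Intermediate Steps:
R(x, b) = b*x
L(V) = V - V**2 (L(V) = V - V*V = V - V**2)
E = 108260052801/1416100 (E = (92/(-28) - 139/(-170))*(1 - (92/(-28) - 139/(-170))) + 76458 = (92*(-1/28) - 139*(-1/170))*(1 - (92*(-1/28) - 139*(-1/170))) + 76458 = (-23/7 + 139/170)*(1 - (-23/7 + 139/170)) + 76458 = -2937*(1 - 1*(-2937/1190))/1190 + 76458 = -2937*(1 + 2937/1190)/1190 + 76458 = -2937/1190*4127/1190 + 76458 = -12120999/1416100 + 76458 = 108260052801/1416100 ≈ 76450.)
sqrt(51283 + E) - (168725 - 1*202662) = sqrt(51283 + 108260052801/1416100) - (168725 - 1*202662) = sqrt(180881909101/1416100) - (168725 - 202662) = sqrt(180881909101)/1190 - 1*(-33937) = sqrt(180881909101)/1190 + 33937 = 33937 + sqrt(180881909101)/1190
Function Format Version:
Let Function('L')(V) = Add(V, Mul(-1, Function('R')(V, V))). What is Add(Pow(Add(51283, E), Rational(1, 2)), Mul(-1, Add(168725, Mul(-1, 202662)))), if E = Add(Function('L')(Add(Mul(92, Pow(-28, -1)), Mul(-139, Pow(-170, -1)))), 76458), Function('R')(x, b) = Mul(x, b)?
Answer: Add(33937, Mul(Rational(1, 1190), Pow(180881909101, Rational(1, 2)))) ≈ 34294.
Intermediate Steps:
Function('R')(x, b) = Mul(b, x)
Function('L')(V) = Add(V, Mul(-1, Pow(V, 2))) (Function('L')(V) = Add(V, Mul(-1, Mul(V, V))) = Add(V, Mul(-1, Pow(V, 2))))
E = Rational(108260052801, 1416100) (E = Add(Mul(Add(Mul(92, Pow(-28, -1)), Mul(-139, Pow(-170, -1))), Add(1, Mul(-1, Add(Mul(92, Pow(-28, -1)), Mul(-139, Pow(-170, -1)))))), 76458) = Add(Mul(Add(Mul(92, Rational(-1, 28)), Mul(-139, Rational(-1, 170))), Add(1, Mul(-1, Add(Mul(92, Rational(-1, 28)), Mul(-139, Rational(-1, 170)))))), 76458) = Add(Mul(Add(Rational(-23, 7), Rational(139, 170)), Add(1, Mul(-1, Add(Rational(-23, 7), Rational(139, 170))))), 76458) = Add(Mul(Rational(-2937, 1190), Add(1, Mul(-1, Rational(-2937, 1190)))), 76458) = Add(Mul(Rational(-2937, 1190), Add(1, Rational(2937, 1190))), 76458) = Add(Mul(Rational(-2937, 1190), Rational(4127, 1190)), 76458) = Add(Rational(-12120999, 1416100), 76458) = Rational(108260052801, 1416100) ≈ 76450.)
Add(Pow(Add(51283, E), Rational(1, 2)), Mul(-1, Add(168725, Mul(-1, 202662)))) = Add(Pow(Add(51283, Rational(108260052801, 1416100)), Rational(1, 2)), Mul(-1, Add(168725, Mul(-1, 202662)))) = Add(Pow(Rational(180881909101, 1416100), Rational(1, 2)), Mul(-1, Add(168725, -202662))) = Add(Mul(Rational(1, 1190), Pow(180881909101, Rational(1, 2))), Mul(-1, -33937)) = Add(Mul(Rational(1, 1190), Pow(180881909101, Rational(1, 2))), 33937) = Add(33937, Mul(Rational(1, 1190), Pow(180881909101, Rational(1, 2))))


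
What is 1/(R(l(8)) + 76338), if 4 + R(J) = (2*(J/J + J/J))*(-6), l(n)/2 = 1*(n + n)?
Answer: 1/76310 ≈ 1.3104e-5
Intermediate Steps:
l(n) = 4*n (l(n) = 2*(1*(n + n)) = 2*(1*(2*n)) = 2*(2*n) = 4*n)
R(J) = -28 (R(J) = -4 + (2*(J/J + J/J))*(-6) = -4 + (2*(1 + 1))*(-6) = -4 + (2*2)*(-6) = -4 + 4*(-6) = -4 - 24 = -28)
1/(R(l(8)) + 76338) = 1/(-28 + 76338) = 1/76310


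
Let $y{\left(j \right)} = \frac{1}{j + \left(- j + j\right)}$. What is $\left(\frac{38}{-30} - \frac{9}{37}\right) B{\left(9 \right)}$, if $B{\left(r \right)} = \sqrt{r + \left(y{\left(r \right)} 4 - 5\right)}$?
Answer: $- \frac{1676 \sqrt{10}}{1665} \approx -3.1832$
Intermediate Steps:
$y{\left(j \right)} = \frac{1}{j}$ ($y{\left(j \right)} = \frac{1}{j + 0} = \frac{1}{j}$)
$B{\left(r \right)} = \sqrt{-5 + r + \frac{4}{r}}$ ($B{\left(r \right)} = \sqrt{r - \left(5 - \frac{1}{r} 4\right)} = \sqrt{r - \left(5 - \frac{4}{r}\right)} = \sqrt{-5 + r + \frac{4}{r}}$)
$\left(\frac{38}{-30} - \frac{9}{37}\right) B{\left(9 \right)} = \left(\frac{38}{-30} - \frac{9}{37}\right) \sqrt{-5 + 9 + \frac{4}{9}} = \left(38 \left(- \frac{1}{30}\right) - \frac{9}{37}\right) \sqrt{-5 + 9 + 4 \cdot \frac{1}{9}} = \left(- \frac{19}{15} - \frac{9}{37}\right) \sqrt{-5 + 9 + \frac{4}{9}} = - \frac{838 \sqrt{\frac{40}{9}}}{555} = - \frac{838 \frac{2 \sqrt{10}}{3}}{555} = - \frac{1676 \sqrt{10}}{1665}$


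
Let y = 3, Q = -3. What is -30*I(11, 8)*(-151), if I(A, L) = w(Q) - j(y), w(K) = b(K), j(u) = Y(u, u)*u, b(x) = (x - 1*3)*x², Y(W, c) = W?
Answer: -285390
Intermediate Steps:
b(x) = x²*(-3 + x) (b(x) = (x - 3)*x² = (-3 + x)*x² = x²*(-3 + x))
j(u) = u² (j(u) = u*u = u²)
w(K) = K²*(-3 + K)
I(A, L) = -63 (I(A, L) = (-3)²*(-3 - 3) - 1*3² = 9*(-6) - 1*9 = -54 - 9 = -63)
-30*I(11, 8)*(-151) = -30*(-63)*(-151) = 1890*(-151) = -285390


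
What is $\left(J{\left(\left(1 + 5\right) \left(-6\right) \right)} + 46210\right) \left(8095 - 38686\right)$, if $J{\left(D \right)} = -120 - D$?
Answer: $-1411040466$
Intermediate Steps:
$\left(J{\left(\left(1 + 5\right) \left(-6\right) \right)} + 46210\right) \left(8095 - 38686\right) = \left(\left(-120 - \left(1 + 5\right) \left(-6\right)\right) + 46210\right) \left(8095 - 38686\right) = \left(\left(-120 - 6 \left(-6\right)\right) + 46210\right) \left(-30591\right) = \left(\left(-120 - -36\right) + 46210\right) \left(-30591\right) = \left(\left(-120 + 36\right) + 46210\right) \left(-30591\right) = \left(-84 + 46210\right) \left(-30591\right) = 46126 \left(-30591\right) = -1411040466$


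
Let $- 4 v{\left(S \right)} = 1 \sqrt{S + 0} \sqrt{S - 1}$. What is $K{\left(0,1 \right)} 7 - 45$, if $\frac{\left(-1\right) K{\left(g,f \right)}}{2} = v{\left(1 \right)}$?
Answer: $-45$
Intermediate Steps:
$v{\left(S \right)} = - \frac{\sqrt{S} \sqrt{-1 + S}}{4}$ ($v{\left(S \right)} = - \frac{1 \sqrt{S + 0} \sqrt{S - 1}}{4} = - \frac{1 \sqrt{S} \sqrt{-1 + S}}{4} = - \frac{\sqrt{S} \sqrt{-1 + S}}{4}$)
$K{\left(g,f \right)} = 0$ ($K{\left(g,f \right)} = - 2 \left(- \frac{\sqrt{1} \sqrt{-1 + 1}}{4}\right) = - 2 \left(\left(- \frac{1}{4}\right) 1 \sqrt{0}\right) = - 2 \left(\left(- \frac{1}{4}\right) 1 \cdot 0\right) = \left(-2\right) 0 = 0$)
$K{\left(0,1 \right)} 7 - 45 = 0 \cdot 7 - 45 = 0 - 45 = -45$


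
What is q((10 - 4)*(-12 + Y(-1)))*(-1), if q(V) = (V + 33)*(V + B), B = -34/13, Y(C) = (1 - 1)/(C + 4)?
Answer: -2910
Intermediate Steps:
Y(C) = 0 (Y(C) = 0/(4 + C) = 0)
B = -34/13 (B = -34*1/13 = -34/13 ≈ -2.6154)
q(V) = (33 + V)*(-34/13 + V) (q(V) = (V + 33)*(V - 34/13) = (33 + V)*(-34/13 + V))
q((10 - 4)*(-12 + Y(-1)))*(-1) = (-1122/13 + ((10 - 4)*(-12 + 0))² + 395*((10 - 4)*(-12 + 0))/13)*(-1) = (-1122/13 + (6*(-12))² + 395*(6*(-12))/13)*(-1) = (-1122/13 + (-72)² + (395/13)*(-72))*(-1) = (-1122/13 + 5184 - 28440/13)*(-1) = 2910*(-1) = -2910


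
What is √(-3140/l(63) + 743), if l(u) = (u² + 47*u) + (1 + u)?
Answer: √9080663397/3497 ≈ 27.250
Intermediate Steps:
l(u) = 1 + u² + 48*u
√(-3140/l(63) + 743) = √(-3140/(1 + 63² + 48*63) + 743) = √(-3140/(1 + 3969 + 3024) + 743) = √(-3140/6994 + 743) = √(-3140*1/6994 + 743) = √(-1570/3497 + 743) = √(2596701/3497) = √9080663397/3497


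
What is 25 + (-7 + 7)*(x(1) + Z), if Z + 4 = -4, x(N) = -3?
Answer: 25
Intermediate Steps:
Z = -8 (Z = -4 - 4 = -8)
25 + (-7 + 7)*(x(1) + Z) = 25 + (-7 + 7)*(-3 - 8) = 25 + 0*(-11) = 25 + 0 = 25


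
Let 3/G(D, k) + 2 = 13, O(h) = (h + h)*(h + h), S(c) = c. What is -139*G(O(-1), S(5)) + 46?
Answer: 89/11 ≈ 8.0909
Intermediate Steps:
O(h) = 4*h**2 (O(h) = (2*h)*(2*h) = 4*h**2)
G(D, k) = 3/11 (G(D, k) = 3/(-2 + 13) = 3/11)
-139*G(O(-1), S(5)) + 46 = -139*3/11 + 46 = -417/11 + 46 = 89/11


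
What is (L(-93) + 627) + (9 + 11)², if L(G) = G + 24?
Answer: 958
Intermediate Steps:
L(G) = 24 + G
(L(-93) + 627) + (9 + 11)² = ((24 - 93) + 627) + (9 + 11)² = (-69 + 627) + 20² = 558 + 400 = 958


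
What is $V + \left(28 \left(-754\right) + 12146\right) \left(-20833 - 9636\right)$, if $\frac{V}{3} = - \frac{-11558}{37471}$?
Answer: $\frac{10236517193108}{37471} \approx 2.7318 \cdot 10^{8}$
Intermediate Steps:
$V = \frac{34674}{37471}$ ($V = 3 \left(- \frac{-11558}{37471}\right) = 3 \left(\left(-1\right) \left(- \frac{11558}{37471}\right)\right) = 3 \cdot \frac{11558}{37471} = \frac{34674}{37471} \approx 0.92536$)
$V + \left(28 \left(-754\right) + 12146\right) \left(-20833 - 9636\right) = \frac{34674}{37471} + \left(28 \left(-754\right) + 12146\right) \left(-20833 - 9636\right) = \frac{34674}{37471} + \left(-21112 + 12146\right) \left(-30469\right) = \frac{34674}{37471} - -273185054 = \frac{34674}{37471} + 273185054 = \frac{10236517193108}{37471}$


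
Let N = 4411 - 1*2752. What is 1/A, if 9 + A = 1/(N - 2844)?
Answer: -1185/10666 ≈ -0.11110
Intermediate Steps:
N = 1659 (N = 4411 - 2752 = 1659)
A = -10666/1185 (A = -9 + 1/(1659 - 2844) = -9 + 1/(-1185) = -9 - 1/1185 = -10666/1185 ≈ -9.0008)
1/A = 1/(-10666/1185) = -1185/10666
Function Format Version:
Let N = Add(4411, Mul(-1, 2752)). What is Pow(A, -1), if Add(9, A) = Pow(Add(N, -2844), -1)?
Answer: Rational(-1185, 10666) ≈ -0.11110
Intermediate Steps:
N = 1659 (N = Add(4411, -2752) = 1659)
A = Rational(-10666, 1185) (A = Add(-9, Pow(Add(1659, -2844), -1)) = Add(-9, Pow(-1185, -1)) = Add(-9, Rational(-1, 1185)) = Rational(-10666, 1185) ≈ -9.0008)
Pow(A, -1) = Pow(Rational(-10666, 1185), -1) = Rational(-1185, 10666)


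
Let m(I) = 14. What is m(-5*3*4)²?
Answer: 196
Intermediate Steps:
m(-5*3*4)² = 14² = 196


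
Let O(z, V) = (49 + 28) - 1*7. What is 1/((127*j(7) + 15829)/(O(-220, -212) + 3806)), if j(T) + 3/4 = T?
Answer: 15504/66491 ≈ 0.23317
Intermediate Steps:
j(T) = -¾ + T
O(z, V) = 70 (O(z, V) = 77 - 7 = 70)
1/((127*j(7) + 15829)/(O(-220, -212) + 3806)) = 1/((127*(-¾ + 7) + 15829)/(70 + 3806)) = 1/((127*(25/4) + 15829)/3876) = 1/((3175/4 + 15829)*(1/3876)) = 1/((66491/4)*(1/3876)) = 1/(66491/15504) = 15504/66491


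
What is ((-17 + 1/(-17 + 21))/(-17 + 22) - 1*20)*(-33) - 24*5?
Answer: 13011/20 ≈ 650.55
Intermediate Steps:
((-17 + 1/(-17 + 21))/(-17 + 22) - 1*20)*(-33) - 24*5 = ((-17 + 1/4)/5 - 20)*(-33) - 120 = ((-17 + ¼)*(⅕) - 20)*(-33) - 120 = (-67/4*⅕ - 20)*(-33) - 120 = (-67/20 - 20)*(-33) - 120 = -467/20*(-33) - 120 = 15411/20 - 120 = 13011/20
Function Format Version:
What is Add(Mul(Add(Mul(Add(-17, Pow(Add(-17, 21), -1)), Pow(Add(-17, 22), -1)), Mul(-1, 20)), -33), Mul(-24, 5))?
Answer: Rational(13011, 20) ≈ 650.55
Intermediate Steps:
Add(Mul(Add(Mul(Add(-17, Pow(Add(-17, 21), -1)), Pow(Add(-17, 22), -1)), Mul(-1, 20)), -33), Mul(-24, 5)) = Add(Mul(Add(Mul(Add(-17, Pow(4, -1)), Pow(5, -1)), -20), -33), -120) = Add(Mul(Add(Mul(Add(-17, Rational(1, 4)), Rational(1, 5)), -20), -33), -120) = Add(Mul(Add(Mul(Rational(-67, 4), Rational(1, 5)), -20), -33), -120) = Add(Mul(Add(Rational(-67, 20), -20), -33), -120) = Add(Mul(Rational(-467, 20), -33), -120) = Add(Rational(15411, 20), -120) = Rational(13011, 20)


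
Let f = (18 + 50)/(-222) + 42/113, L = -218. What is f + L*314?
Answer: -858592616/12543 ≈ -68452.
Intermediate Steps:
f = 820/12543 (f = 68*(-1/222) + 42*(1/113) = -34/111 + 42/113 = 820/12543 ≈ 0.065375)
f + L*314 = 820/12543 - 218*314 = 820/12543 - 68452 = -858592616/12543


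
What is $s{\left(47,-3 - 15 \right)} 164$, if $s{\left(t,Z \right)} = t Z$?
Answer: $-138744$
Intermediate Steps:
$s{\left(t,Z \right)} = Z t$
$s{\left(47,-3 - 15 \right)} 164 = \left(-3 - 15\right) 47 \cdot 164 = \left(-18\right) 47 \cdot 164 = \left(-846\right) 164 = -138744$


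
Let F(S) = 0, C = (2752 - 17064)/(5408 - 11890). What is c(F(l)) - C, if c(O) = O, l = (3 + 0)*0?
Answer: -7156/3241 ≈ -2.2080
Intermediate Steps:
l = 0 (l = 3*0 = 0)
C = 7156/3241 (C = -14312/(-6482) = -14312*(-1/6482) = 7156/3241 ≈ 2.2080)
c(F(l)) - C = 0 - 1*7156/3241 = 0 - 7156/3241 = -7156/3241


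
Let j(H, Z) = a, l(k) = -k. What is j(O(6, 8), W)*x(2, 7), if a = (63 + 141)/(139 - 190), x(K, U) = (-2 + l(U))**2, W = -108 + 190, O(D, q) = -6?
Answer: -324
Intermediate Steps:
W = 82
x(K, U) = (-2 - U)**2
a = -4 (a = 204/(-51) = 204*(-1/51) = -4)
j(H, Z) = -4
j(O(6, 8), W)*x(2, 7) = -4*(2 + 7)**2 = -4*9**2 = -4*81 = -324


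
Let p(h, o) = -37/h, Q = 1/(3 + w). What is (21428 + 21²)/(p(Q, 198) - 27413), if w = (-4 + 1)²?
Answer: -21869/27857 ≈ -0.78504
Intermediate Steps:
w = 9 (w = (-3)² = 9)
Q = 1/12 (Q = 1/(3 + 9) = 1/12 ≈ 0.083333)
(21428 + 21²)/(p(Q, 198) - 27413) = (21428 + 21²)/(-37/1/12 - 27413) = (21428 + 441)/(-37*12 - 27413) = 21869/(-444 - 27413) = 21869/(-27857) = 21869*(-1/27857) = -21869/27857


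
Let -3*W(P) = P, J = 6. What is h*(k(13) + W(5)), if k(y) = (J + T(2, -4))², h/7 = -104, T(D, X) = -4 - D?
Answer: 3640/3 ≈ 1213.3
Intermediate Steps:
h = -728 (h = 7*(-104) = -728)
W(P) = -P/3
k(y) = 0 (k(y) = (6 + (-4 - 1*2))² = (6 + (-4 - 2))² = (6 - 6)² = 0² = 0)
h*(k(13) + W(5)) = -728*(0 - ⅓*5) = -728*(0 - 5/3) = -728*(-5/3) = 3640/3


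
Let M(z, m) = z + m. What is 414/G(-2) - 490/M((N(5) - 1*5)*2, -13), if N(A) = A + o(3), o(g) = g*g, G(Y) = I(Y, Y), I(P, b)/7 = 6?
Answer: -617/7 ≈ -88.143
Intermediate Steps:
I(P, b) = 42 (I(P, b) = 7*6 = 42)
G(Y) = 42
o(g) = g²
N(A) = 9 + A (N(A) = A + 3² = A + 9 = 9 + A)
M(z, m) = m + z
414/G(-2) - 490/M((N(5) - 1*5)*2, -13) = 414/42 - 490/(-13 + ((9 + 5) - 1*5)*2) = 414*(1/42) - 490/(-13 + (14 - 5)*2) = 69/7 - 490/(-13 + 9*2) = 69/7 - 490/(-13 + 18) = 69/7 - 490/5 = 69/7 - 490*⅕ = 69/7 - 98 = -617/7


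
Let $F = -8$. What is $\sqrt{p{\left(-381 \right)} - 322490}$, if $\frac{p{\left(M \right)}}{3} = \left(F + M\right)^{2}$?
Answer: $\sqrt{131473} \approx 362.59$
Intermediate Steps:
$p{\left(M \right)} = 3 \left(-8 + M\right)^{2}$
$\sqrt{p{\left(-381 \right)} - 322490} = \sqrt{3 \left(-8 - 381\right)^{2} - 322490} = \sqrt{3 \left(-389\right)^{2} - 322490} = \sqrt{3 \cdot 151321 - 322490} = \sqrt{453963 - 322490} = \sqrt{131473}$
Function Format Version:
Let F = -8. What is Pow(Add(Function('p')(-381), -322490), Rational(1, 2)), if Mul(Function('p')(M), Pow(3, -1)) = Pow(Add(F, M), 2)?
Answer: Pow(131473, Rational(1, 2)) ≈ 362.59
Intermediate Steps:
Function('p')(M) = Mul(3, Pow(Add(-8, M), 2))
Pow(Add(Function('p')(-381), -322490), Rational(1, 2)) = Pow(Add(Mul(3, Pow(Add(-8, -381), 2)), -322490), Rational(1, 2)) = Pow(Add(Mul(3, Pow(-389, 2)), -322490), Rational(1, 2)) = Pow(Add(Mul(3, 151321), -322490), Rational(1, 2)) = Pow(Add(453963, -322490), Rational(1, 2)) = Pow(131473, Rational(1, 2))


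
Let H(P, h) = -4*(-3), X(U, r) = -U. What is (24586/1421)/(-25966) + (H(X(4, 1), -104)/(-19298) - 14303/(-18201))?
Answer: 2541944671167206/3240012540033507 ≈ 0.78455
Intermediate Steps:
H(P, h) = 12
(24586/1421)/(-25966) + (H(X(4, 1), -104)/(-19298) - 14303/(-18201)) = (24586/1421)/(-25966) + (12/(-19298) - 14303/(-18201)) = (24586*(1/1421))*(-1/25966) + (12*(-1/19298) - 14303*(-1/18201)) = (24586/1421)*(-1/25966) + (-6/9649 + 14303/18201) = -12293/18448843 + 137900441/175621449 = 2541944671167206/3240012540033507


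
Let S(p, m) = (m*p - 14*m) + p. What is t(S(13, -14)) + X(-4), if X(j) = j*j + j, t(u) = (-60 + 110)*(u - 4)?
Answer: 1162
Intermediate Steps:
S(p, m) = p - 14*m + m*p (S(p, m) = (-14*m + m*p) + p = p - 14*m + m*p)
t(u) = -200 + 50*u (t(u) = 50*(-4 + u) = -200 + 50*u)
X(j) = j + j² (X(j) = j² + j = j + j²)
t(S(13, -14)) + X(-4) = (-200 + 50*(13 - 14*(-14) - 14*13)) - 4*(1 - 4) = (-200 + 50*(13 + 196 - 182)) - 4*(-3) = (-200 + 50*27) + 12 = (-200 + 1350) + 12 = 1150 + 12 = 1162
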